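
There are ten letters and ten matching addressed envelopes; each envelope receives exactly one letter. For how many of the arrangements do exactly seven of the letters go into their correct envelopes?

Choose which 7 of the 10 are fixed: C(10,7) = 120.
The other 3 form a derangement: !3 = 2.
Total: 120 × 2 = 240.

240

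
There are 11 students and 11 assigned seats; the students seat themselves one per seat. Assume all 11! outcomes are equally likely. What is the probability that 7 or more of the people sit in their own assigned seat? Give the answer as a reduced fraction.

839/9979200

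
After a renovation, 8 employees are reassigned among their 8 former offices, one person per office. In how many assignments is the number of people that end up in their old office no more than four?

Sum C(8,i)·!(8-i) for i = 0..4:
  i=0: C(8,0)·!8 = 1·14833 = 14833
  i=1: C(8,1)·!7 = 8·1854 = 14832
  i=2: C(8,2)·!6 = 28·265 = 7420
  i=3: C(8,3)·!5 = 56·44 = 2464
  i=4: C(8,4)·!4 = 70·9 = 630
Total = 40179.

40179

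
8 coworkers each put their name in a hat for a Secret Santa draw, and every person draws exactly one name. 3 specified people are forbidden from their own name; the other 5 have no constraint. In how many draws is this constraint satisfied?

27240

Inclusion-exclusion on the 3 forbidden self-matches:
Σ_{j=0}^{3} (-1)^j C(3,j)(8-j)!
= C(3,0)·8! - C(3,1)·7! + C(3,2)·6! - C(3,3)·5!
= 40320 - 15120 + 2160 - 120
= 27240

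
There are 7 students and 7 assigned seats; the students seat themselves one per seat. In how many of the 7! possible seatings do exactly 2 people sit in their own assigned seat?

Pick the 2 fixed positions: C(7,2) = 21 ways.
The remaining 5 must be deranged: !5 = 44.
Total: 21 × 44 = 924.

924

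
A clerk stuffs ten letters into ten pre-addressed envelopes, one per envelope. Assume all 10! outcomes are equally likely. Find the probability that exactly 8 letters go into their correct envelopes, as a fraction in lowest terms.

1/80640

Favorable outcomes: C(10,8)·!2 = 45·1 = 45.
Total outcomes: 10! = 3628800.
Probability = 45/3628800 = 1/80640.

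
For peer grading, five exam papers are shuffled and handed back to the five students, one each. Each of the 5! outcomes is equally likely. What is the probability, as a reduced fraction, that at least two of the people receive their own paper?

31/120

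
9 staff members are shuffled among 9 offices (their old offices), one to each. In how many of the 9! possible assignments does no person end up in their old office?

Recurrence: !9 = 8·(!8 + !7).
!9 = 8·(14833 + 1854) = 8·16687 = 133496

133496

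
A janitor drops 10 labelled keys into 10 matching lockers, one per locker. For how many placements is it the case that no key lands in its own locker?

1334961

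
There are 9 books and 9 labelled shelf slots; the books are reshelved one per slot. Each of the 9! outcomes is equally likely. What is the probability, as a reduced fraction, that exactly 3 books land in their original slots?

Favorable outcomes: C(9,3)·!6 = 84·265 = 22260.
Total outcomes: 9! = 362880.
Probability = 22260/362880 = 53/864.

53/864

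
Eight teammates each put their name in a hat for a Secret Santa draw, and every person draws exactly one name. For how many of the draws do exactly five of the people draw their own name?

Choose which 5 of the 8 are fixed: C(8,5) = 56.
The other 3 form a derangement: !3 = 2.
Total: 56 × 2 = 112.

112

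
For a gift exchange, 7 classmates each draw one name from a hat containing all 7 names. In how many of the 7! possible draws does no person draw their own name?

Use !n = (n-1)(!(n-1) + !(n-2)).
!7 = 6·(265 + 44) = 6·309 = 1854

1854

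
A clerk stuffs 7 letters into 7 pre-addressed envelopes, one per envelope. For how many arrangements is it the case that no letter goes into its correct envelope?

The number of derangements of 7 is !7 = Σ_{k=0}^{7} (-1)^k·7!/k!
= 7! - 7!/1! + 7!/2! - 7!/3! + 7!/4! - 7!/5! + 7!/6! - 7!/7!
= 5040 - 5040 + 2520 - 840 + 210 - 42 + 7 - 1
= 1854

1854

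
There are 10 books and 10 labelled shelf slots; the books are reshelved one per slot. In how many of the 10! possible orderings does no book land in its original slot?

!10 is the nearest integer to 10!/e.
10! = 3628800, and 3628800/e ≈ 1334960.92, so !10 = 1334961.

1334961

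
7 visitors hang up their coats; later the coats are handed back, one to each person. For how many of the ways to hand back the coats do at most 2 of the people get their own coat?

4633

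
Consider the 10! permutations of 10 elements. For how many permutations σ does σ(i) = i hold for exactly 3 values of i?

222480

Choose which 3 of the 10 are fixed: C(10,3) = 120.
The remaining 7 must be deranged: !7 = 1854.
Total: 120 × 1854 = 222480.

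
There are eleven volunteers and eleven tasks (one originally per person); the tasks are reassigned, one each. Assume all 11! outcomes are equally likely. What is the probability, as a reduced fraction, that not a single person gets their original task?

1468457/3991680

Favorable outcomes: !11 = 14684570.
Total outcomes: 11! = 39916800.
Probability = 14684570/39916800 = 1468457/3991680.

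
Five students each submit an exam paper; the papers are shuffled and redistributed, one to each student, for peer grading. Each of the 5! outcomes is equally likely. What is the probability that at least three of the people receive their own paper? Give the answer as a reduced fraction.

11/120

Favorable outcomes: Σ_{i≥3} C(5,i)·!(5-i) = 10·1 + 5·0 + 1·1 = 11.
Total outcomes: 5! = 120.
Probability = 11/120 = 11/120.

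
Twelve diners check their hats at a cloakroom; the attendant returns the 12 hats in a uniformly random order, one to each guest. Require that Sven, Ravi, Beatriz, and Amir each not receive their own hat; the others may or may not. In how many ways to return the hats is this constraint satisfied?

339696000

Let A_j be the event that the j-th constrained one is fixed. By inclusion-exclusion over the 4 events:
Σ_{j=0}^{4} (-1)^j C(4,j)(12-j)!
= C(4,0)·12! - C(4,1)·11! + C(4,2)·10! - C(4,3)·9! + C(4,4)·8!
= 479001600 - 159667200 + 21772800 - 1451520 + 40320
= 339696000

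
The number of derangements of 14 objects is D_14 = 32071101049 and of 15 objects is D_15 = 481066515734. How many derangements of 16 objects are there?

D_16 = (16-1)·(D_15 + D_14) = 15·(481066515734 + 32071101049) = 15·513137616783 = 7697064251745.

7697064251745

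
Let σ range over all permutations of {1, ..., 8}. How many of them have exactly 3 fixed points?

2464

Pick the 3 fixed positions: C(8,3) = 56 ways.
The other 5 form a derangement: !5 = 44.
Total: 56 × 44 = 2464.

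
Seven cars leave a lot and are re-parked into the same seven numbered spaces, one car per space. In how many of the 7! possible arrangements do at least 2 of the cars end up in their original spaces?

1331

Sum C(7,i)·!(7-i) for i = 2..7:
  i=2: C(7,2)·!5 = 21·44 = 924
  i=3: C(7,3)·!4 = 35·9 = 315
  i=4: C(7,4)·!3 = 35·2 = 70
  i=5: C(7,5)·!2 = 21·1 = 21
  i=6: C(7,6)·!1 = 7·0 = 0
  i=7: C(7,7)·!0 = 1·1 = 1
Total = 1331.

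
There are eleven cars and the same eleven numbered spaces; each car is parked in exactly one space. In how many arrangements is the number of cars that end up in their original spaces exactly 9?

55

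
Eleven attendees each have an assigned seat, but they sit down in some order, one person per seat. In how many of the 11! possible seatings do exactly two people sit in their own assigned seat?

Pick the 2 fixed positions: C(11,2) = 55 ways.
The other 9 form a derangement: !9 = 133496.
Total: 55 × 133496 = 7342280.

7342280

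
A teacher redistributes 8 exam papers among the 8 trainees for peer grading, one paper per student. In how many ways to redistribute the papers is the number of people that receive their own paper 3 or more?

3235

# with exactly i fixed is C(8,i)·!(8-i); sum over i=3..8:
  i=3: C(8,3)·!5 = 56·44 = 2464
  i=4: C(8,4)·!4 = 70·9 = 630
  i=5: C(8,5)·!3 = 56·2 = 112
  i=6: C(8,6)·!2 = 28·1 = 28
  i=7: C(8,7)·!1 = 8·0 = 0
  i=8: C(8,8)·!0 = 1·1 = 1
Total = 3235.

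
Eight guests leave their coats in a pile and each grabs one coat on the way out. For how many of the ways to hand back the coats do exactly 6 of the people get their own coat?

28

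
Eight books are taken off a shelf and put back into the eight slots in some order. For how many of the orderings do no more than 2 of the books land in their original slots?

37085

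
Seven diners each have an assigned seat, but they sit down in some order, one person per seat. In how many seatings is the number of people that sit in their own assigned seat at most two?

4633

Sum C(7,i)·!(7-i) for i = 0..2:
  i=0: C(7,0)·!7 = 1·1854 = 1854
  i=1: C(7,1)·!6 = 7·265 = 1855
  i=2: C(7,2)·!5 = 21·44 = 924
Total = 4633.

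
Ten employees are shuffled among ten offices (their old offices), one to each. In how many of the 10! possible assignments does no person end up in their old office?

1334961

Use !n = (n-1)(!(n-1) + !(n-2)).
!10 = 9·(133496 + 14833) = 9·148329 = 1334961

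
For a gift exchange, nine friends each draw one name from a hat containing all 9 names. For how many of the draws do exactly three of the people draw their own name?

Pick the 3 fixed positions: C(9,3) = 84 ways.
The remaining 6 must be deranged: !6 = 265.
Total: 84 × 265 = 22260.

22260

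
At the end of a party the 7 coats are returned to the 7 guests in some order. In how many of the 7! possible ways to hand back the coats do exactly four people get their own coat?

70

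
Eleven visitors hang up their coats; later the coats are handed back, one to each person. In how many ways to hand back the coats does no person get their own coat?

By inclusion-exclusion, !11 = Σ (-1)^k · 11!/k! for k=0..11
= 11! - 11!/1! + 11!/2! - 11!/3! + 11!/4! - 11!/5! + 11!/6! - 11!/7! + 11!/8! - 11!/9! + 11!/10! - 11!/11!
= 39916800 - 39916800 + 19958400 - 6652800 + 1663200 - 332640 + 55440 - 7920 + 990 - 110 + 11 - 1
= 14684570

14684570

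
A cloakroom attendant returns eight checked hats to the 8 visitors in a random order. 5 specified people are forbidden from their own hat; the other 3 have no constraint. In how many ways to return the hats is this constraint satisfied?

Inclusion-exclusion on the 5 forbidden self-matches:
Σ_{j=0}^{5} (-1)^j C(5,j)(8-j)!
= C(5,0)·8! - C(5,1)·7! + C(5,2)·6! - C(5,3)·5! + C(5,4)·4! - C(5,5)·3!
= 40320 - 25200 + 7200 - 1200 + 120 - 6
= 21234

21234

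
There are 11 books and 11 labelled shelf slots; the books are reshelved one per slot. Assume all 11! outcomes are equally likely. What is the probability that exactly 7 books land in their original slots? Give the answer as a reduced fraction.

1/13440

Favorable outcomes: C(11,7)·!4 = 330·9 = 2970.
Total outcomes: 11! = 39916800.
Probability = 2970/39916800 = 1/13440.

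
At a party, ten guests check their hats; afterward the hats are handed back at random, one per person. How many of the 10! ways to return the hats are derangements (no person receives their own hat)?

1334961

By inclusion-exclusion, !10 = Σ (-1)^k · 10!/k! for k=0..10
= 10! - 10!/1! + 10!/2! - 10!/3! + 10!/4! - 10!/5! + 10!/6! - 10!/7! + 10!/8! - 10!/9! + 10!/10!
= 3628800 - 3628800 + 1814400 - 604800 + 151200 - 30240 + 5040 - 720 + 90 - 10 + 1
= 1334961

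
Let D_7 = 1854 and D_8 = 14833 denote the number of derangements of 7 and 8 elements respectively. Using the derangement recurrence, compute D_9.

133496

D_9 = (9-1)·(D_8 + D_7) = 8·(14833 + 1854) = 8·16687 = 133496.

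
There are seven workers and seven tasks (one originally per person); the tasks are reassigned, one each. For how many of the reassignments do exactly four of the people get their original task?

70

Pick the 4 fixed positions: C(7,4) = 35 ways.
The other 3 form a derangement: !3 = 2.
Total: 35 × 2 = 70.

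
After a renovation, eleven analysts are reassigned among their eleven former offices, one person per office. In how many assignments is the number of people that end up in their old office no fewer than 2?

10547659

Sum C(11,i)·!(11-i) for i = 2..11:
  i=2: C(11,2)·!9 = 55·133496 = 7342280
  i=3: C(11,3)·!8 = 165·14833 = 2447445
  i=4: C(11,4)·!7 = 330·1854 = 611820
  i=5: C(11,5)·!6 = 462·265 = 122430
  i=6: C(11,6)·!5 = 462·44 = 20328
  i=7: C(11,7)·!4 = 330·9 = 2970
  i=8: C(11,8)·!3 = 165·2 = 330
  i=9: C(11,9)·!2 = 55·1 = 55
  i=10: C(11,10)·!1 = 11·0 = 0
  i=11: C(11,11)·!0 = 1·1 = 1
Total = 10547659.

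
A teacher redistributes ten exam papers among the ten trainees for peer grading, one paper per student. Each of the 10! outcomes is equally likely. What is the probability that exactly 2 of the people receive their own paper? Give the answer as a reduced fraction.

2119/11520

Favorable outcomes: C(10,2)·!8 = 45·14833 = 667485.
Total outcomes: 10! = 3628800.
Probability = 667485/3628800 = 2119/11520.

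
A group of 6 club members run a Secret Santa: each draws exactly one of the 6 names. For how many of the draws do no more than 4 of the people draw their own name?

719

Sum C(6,i)·!(6-i) for i = 0..4:
  i=0: C(6,0)·!6 = 1·265 = 265
  i=1: C(6,1)·!5 = 6·44 = 264
  i=2: C(6,2)·!4 = 15·9 = 135
  i=3: C(6,3)·!3 = 20·2 = 40
  i=4: C(6,4)·!2 = 15·1 = 15
Total = 719.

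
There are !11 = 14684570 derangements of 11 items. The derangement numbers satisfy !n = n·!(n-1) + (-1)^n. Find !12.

!12 = 12·14684570 + 1 = 176214841.

176214841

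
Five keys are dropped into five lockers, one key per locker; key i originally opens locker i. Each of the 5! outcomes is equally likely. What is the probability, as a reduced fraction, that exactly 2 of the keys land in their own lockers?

Favorable outcomes: C(5,2)·!3 = 10·2 = 20.
Total outcomes: 5! = 120.
Probability = 20/120 = 1/6.

1/6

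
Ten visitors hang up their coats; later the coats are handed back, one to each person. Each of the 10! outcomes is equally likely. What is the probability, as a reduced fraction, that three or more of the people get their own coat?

145697/1814400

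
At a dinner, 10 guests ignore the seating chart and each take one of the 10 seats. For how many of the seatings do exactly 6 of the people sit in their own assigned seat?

Choose which 6 of the 10 are fixed: C(10,6) = 210.
The other 4 form a derangement: !4 = 9.
Total: 210 × 9 = 1890.

1890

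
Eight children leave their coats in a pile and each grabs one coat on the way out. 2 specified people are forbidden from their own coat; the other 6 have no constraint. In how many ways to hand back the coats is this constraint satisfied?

30960

Inclusion-exclusion on the 2 forbidden self-matches:
Σ_{j=0}^{2} (-1)^j C(2,j)(8-j)!
= C(2,0)·8! - C(2,1)·7! + C(2,2)·6!
= 40320 - 10080 + 720
= 30960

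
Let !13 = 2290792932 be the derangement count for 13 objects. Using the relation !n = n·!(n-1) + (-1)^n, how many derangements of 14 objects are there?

!14 = 14·2290792932 + 1 = 32071101049.

32071101049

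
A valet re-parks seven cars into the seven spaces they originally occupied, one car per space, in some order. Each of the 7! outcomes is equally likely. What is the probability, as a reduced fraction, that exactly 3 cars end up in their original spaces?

1/16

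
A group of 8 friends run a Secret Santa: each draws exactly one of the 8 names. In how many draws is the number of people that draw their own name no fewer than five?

141

# with exactly i fixed is C(8,i)·!(8-i); sum over i=5..8:
  i=5: C(8,5)·!3 = 56·2 = 112
  i=6: C(8,6)·!2 = 28·1 = 28
  i=7: C(8,7)·!1 = 8·0 = 0
  i=8: C(8,8)·!0 = 1·1 = 1
Total = 141.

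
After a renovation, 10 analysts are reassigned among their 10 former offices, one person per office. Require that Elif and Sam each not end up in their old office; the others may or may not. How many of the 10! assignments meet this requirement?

Let A_j be the event that the j-th constrained one is fixed. By inclusion-exclusion over the 2 events:
Σ_{j=0}^{2} (-1)^j C(2,j)(10-j)!
= C(2,0)·10! - C(2,1)·9! + C(2,2)·8!
= 3628800 - 725760 + 40320
= 2943360

2943360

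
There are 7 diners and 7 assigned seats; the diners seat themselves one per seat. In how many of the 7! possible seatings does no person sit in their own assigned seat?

Recurrence: !7 = 6·(!6 + !5).
!7 = 6·(265 + 44) = 6·309 = 1854

1854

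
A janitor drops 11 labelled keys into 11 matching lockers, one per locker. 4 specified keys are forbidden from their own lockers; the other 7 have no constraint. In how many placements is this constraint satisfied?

Inclusion-exclusion on the 4 forbidden self-matches:
Σ_{j=0}^{4} (-1)^j C(4,j)(11-j)!
= C(4,0)·11! - C(4,1)·10! + C(4,2)·9! - C(4,3)·8! + C(4,4)·7!
= 39916800 - 14515200 + 2177280 - 161280 + 5040
= 27422640

27422640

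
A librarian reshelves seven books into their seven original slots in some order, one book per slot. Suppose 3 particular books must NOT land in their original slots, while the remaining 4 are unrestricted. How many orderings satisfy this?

Let A_j be the event that the j-th constrained one is fixed. By inclusion-exclusion over the 3 events:
Σ_{j=0}^{3} (-1)^j C(3,j)(7-j)!
= C(3,0)·7! - C(3,1)·6! + C(3,2)·5! - C(3,3)·4!
= 5040 - 2160 + 360 - 24
= 3216

3216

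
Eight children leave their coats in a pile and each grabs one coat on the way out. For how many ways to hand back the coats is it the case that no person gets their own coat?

14833

!8 is the nearest integer to 8!/e.
8! = 40320, and 40320/e ≈ 14832.90, so !8 = 14833.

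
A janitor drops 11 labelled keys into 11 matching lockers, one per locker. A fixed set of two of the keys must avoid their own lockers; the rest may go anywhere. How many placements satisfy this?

33022080

Inclusion-exclusion on the 2 forbidden self-matches:
Σ_{j=0}^{2} (-1)^j C(2,j)(11-j)!
= C(2,0)·11! - C(2,1)·10! + C(2,2)·9!
= 39916800 - 7257600 + 362880
= 33022080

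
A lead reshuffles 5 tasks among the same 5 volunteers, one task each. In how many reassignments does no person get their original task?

44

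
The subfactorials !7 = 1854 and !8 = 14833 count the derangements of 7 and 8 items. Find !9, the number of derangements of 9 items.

!9 = (9-1)·(!8 + !7) = 8·(14833 + 1854) = 8·16687 = 133496.

133496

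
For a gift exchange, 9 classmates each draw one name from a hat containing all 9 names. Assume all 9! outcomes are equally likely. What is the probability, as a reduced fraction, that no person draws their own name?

16687/45360

Favorable outcomes: !9 = 133496.
Total outcomes: 9! = 362880.
Probability = 133496/362880 = 16687/45360.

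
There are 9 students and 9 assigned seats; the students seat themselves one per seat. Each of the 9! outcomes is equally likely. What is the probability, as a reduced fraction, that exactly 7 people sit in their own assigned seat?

1/10080

Favorable outcomes: C(9,7)·!2 = 36·1 = 36.
Total outcomes: 9! = 362880.
Probability = 36/362880 = 1/10080.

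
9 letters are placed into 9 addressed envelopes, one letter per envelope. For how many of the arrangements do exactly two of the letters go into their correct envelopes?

66744

Pick the 2 fixed positions: C(9,2) = 36 ways.
The remaining 7 must be deranged: !7 = 1854.
Total: 36 × 1854 = 66744.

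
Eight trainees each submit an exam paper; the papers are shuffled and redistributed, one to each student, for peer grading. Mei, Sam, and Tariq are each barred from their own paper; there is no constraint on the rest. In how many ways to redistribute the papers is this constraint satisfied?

Let A_j be the event that the j-th constrained one is fixed. By inclusion-exclusion over the 3 events:
Σ_{j=0}^{3} (-1)^j C(3,j)(8-j)!
= C(3,0)·8! - C(3,1)·7! + C(3,2)·6! - C(3,3)·5!
= 40320 - 15120 + 2160 - 120
= 27240

27240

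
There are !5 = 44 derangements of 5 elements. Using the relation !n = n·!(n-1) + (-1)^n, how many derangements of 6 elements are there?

265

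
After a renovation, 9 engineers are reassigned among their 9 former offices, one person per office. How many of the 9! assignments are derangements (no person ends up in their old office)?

133496

By inclusion-exclusion, !9 = Σ (-1)^k · 9!/k! for k=0..9
= 9! - 9!/1! + 9!/2! - 9!/3! + 9!/4! - 9!/5! + 9!/6! - 9!/7! + 9!/8! - 9!/9!
= 362880 - 362880 + 181440 - 60480 + 15120 - 3024 + 504 - 72 + 9 - 1
= 133496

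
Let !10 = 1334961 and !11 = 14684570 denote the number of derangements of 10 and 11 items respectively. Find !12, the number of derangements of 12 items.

176214841

!12 = (12-1)·(!11 + !10) = 11·(14684570 + 1334961) = 11·16019531 = 176214841.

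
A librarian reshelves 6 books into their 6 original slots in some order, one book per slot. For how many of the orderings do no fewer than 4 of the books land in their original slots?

# with exactly i fixed is C(6,i)·!(6-i); sum over i=4..6:
  i=4: C(6,4)·!2 = 15·1 = 15
  i=5: C(6,5)·!1 = 6·0 = 0
  i=6: C(6,6)·!0 = 1·1 = 1
Total = 16.

16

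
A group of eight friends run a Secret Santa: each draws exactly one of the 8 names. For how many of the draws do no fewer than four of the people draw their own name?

771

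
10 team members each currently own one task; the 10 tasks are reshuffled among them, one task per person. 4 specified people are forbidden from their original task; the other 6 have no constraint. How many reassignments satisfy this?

Inclusion-exclusion on the 4 forbidden self-matches:
Σ_{j=0}^{4} (-1)^j C(4,j)(10-j)!
= C(4,0)·10! - C(4,1)·9! + C(4,2)·8! - C(4,3)·7! + C(4,4)·6!
= 3628800 - 1451520 + 241920 - 20160 + 720
= 2399760

2399760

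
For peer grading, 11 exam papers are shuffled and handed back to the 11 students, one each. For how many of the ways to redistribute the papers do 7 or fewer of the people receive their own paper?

39916414

# with exactly i fixed is C(11,i)·!(11-i); sum over i=0..7:
  i=0: C(11,0)·!11 = 1·14684570 = 14684570
  i=1: C(11,1)·!10 = 11·1334961 = 14684571
  i=2: C(11,2)·!9 = 55·133496 = 7342280
  i=3: C(11,3)·!8 = 165·14833 = 2447445
  i=4: C(11,4)·!7 = 330·1854 = 611820
  i=5: C(11,5)·!6 = 462·265 = 122430
  i=6: C(11,6)·!5 = 462·44 = 20328
  i=7: C(11,7)·!4 = 330·9 = 2970
Total = 39916414.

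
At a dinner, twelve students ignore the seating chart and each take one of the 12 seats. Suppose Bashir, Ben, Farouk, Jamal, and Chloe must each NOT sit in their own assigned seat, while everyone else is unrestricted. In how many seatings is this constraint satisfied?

Inclusion-exclusion on the 5 forbidden self-matches:
Σ_{j=0}^{5} (-1)^j C(5,j)(12-j)!
= C(5,0)·12! - C(5,1)·11! + C(5,2)·10! - C(5,3)·9! + C(5,4)·8! - C(5,5)·7!
= 479001600 - 199584000 + 36288000 - 3628800 + 201600 - 5040
= 312273360

312273360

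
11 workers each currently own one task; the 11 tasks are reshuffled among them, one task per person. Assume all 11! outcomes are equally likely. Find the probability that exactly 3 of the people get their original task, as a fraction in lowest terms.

2119/34560

Favorable outcomes: C(11,3)·!8 = 165·14833 = 2447445.
Total outcomes: 11! = 39916800.
Probability = 2447445/39916800 = 2119/34560.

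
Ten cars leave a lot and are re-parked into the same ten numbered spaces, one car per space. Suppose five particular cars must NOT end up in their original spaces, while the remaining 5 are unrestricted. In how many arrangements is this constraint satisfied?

Inclusion-exclusion on the 5 forbidden self-matches:
Σ_{j=0}^{5} (-1)^j C(5,j)(10-j)!
= C(5,0)·10! - C(5,1)·9! + C(5,2)·8! - C(5,3)·7! + C(5,4)·6! - C(5,5)·5!
= 3628800 - 1814400 + 403200 - 50400 + 3600 - 120
= 2170680

2170680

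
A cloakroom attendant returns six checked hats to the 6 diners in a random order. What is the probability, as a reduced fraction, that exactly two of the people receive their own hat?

Favorable outcomes: C(6,2)·!4 = 15·9 = 135.
Total outcomes: 6! = 720.
Probability = 135/720 = 3/16.

3/16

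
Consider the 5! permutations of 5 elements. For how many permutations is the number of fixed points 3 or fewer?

119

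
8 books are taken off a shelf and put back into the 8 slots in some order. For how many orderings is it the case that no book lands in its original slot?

!8 is the nearest integer to 8!/e.
8! = 40320, and 40320/e ≈ 14832.90, so !8 = 14833.

14833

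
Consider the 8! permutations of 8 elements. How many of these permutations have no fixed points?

14833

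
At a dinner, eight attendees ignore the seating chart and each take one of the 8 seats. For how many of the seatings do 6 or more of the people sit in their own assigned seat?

29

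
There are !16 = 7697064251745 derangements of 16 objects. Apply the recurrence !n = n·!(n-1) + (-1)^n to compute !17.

130850092279664

!17 = 17·7697064251745 - 1 = 130850092279664.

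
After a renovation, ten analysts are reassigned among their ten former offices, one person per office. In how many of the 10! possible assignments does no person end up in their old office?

1334961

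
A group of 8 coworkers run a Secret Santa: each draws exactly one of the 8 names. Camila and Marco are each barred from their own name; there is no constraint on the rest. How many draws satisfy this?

Let A_j be the event that the j-th constrained one is fixed. By inclusion-exclusion over the 2 events:
Σ_{j=0}^{2} (-1)^j C(2,j)(8-j)!
= C(2,0)·8! - C(2,1)·7! + C(2,2)·6!
= 40320 - 10080 + 720
= 30960

30960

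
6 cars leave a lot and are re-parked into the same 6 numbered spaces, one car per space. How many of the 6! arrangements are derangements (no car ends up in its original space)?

265

The subfactorial !6 = [6!/e] (nearest integer).
6! = 720, and 720/e ≈ 264.87, so !6 = 265.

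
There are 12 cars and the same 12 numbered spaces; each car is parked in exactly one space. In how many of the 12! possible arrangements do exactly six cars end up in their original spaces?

244860

Pick the 6 fixed positions: C(12,6) = 924 ways.
The other 6 form a derangement: !6 = 265.
Total: 924 × 265 = 244860.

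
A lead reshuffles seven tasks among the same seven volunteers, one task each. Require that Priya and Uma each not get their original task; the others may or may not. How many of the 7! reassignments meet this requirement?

3720

Inclusion-exclusion on the 2 forbidden self-matches:
Σ_{j=0}^{2} (-1)^j C(2,j)(7-j)!
= C(2,0)·7! - C(2,1)·6! + C(2,2)·5!
= 5040 - 1440 + 120
= 3720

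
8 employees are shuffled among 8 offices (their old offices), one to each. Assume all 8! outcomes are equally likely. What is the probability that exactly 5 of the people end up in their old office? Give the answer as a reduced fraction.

Favorable outcomes: C(8,5)·!3 = 56·2 = 112.
Total outcomes: 8! = 40320.
Probability = 112/40320 = 1/360.

1/360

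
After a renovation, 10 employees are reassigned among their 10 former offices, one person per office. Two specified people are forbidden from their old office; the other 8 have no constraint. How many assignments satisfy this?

2943360

Inclusion-exclusion on the 2 forbidden self-matches:
Σ_{j=0}^{2} (-1)^j C(2,j)(10-j)!
= C(2,0)·10! - C(2,1)·9! + C(2,2)·8!
= 3628800 - 725760 + 40320
= 2943360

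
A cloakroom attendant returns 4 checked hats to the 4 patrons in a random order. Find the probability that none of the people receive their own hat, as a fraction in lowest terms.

Favorable outcomes: !4 = 9.
Total outcomes: 4! = 24.
Probability = 9/24 = 3/8.

3/8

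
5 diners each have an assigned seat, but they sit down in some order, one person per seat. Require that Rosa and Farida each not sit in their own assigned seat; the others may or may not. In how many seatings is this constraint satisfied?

78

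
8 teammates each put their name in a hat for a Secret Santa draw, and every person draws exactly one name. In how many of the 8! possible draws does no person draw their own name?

14833

Use !n = n·!(n-1) + (-1)^n.
!8 = 8·1854 + 1 = 14833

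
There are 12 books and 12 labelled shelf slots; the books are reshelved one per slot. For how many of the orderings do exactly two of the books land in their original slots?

Pick the 2 fixed positions: C(12,2) = 66 ways.
The other 10 form a derangement: !10 = 1334961.
Total: 66 × 1334961 = 88107426.

88107426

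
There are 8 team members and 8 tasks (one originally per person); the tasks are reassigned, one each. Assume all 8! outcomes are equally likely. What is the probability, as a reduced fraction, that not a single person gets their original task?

2119/5760

Favorable outcomes: !8 = 14833.
Total outcomes: 8! = 40320.
Probability = 14833/40320 = 2119/5760.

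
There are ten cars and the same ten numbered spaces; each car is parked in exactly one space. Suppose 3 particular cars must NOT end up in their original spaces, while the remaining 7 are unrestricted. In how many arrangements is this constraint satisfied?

2656080

Let A_j be the event that the j-th constrained one is fixed. By inclusion-exclusion over the 3 events:
Σ_{j=0}^{3} (-1)^j C(3,j)(10-j)!
= C(3,0)·10! - C(3,1)·9! + C(3,2)·8! - C(3,3)·7!
= 3628800 - 1088640 + 120960 - 5040
= 2656080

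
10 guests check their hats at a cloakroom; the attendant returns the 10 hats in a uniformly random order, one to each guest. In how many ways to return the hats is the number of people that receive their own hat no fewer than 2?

# with exactly i fixed is C(10,i)·!(10-i); sum over i=2..10:
  i=2: C(10,2)·!8 = 45·14833 = 667485
  i=3: C(10,3)·!7 = 120·1854 = 222480
  i=4: C(10,4)·!6 = 210·265 = 55650
  i=5: C(10,5)·!5 = 252·44 = 11088
  i=6: C(10,6)·!4 = 210·9 = 1890
  i=7: C(10,7)·!3 = 120·2 = 240
  i=8: C(10,8)·!2 = 45·1 = 45
  i=9: C(10,9)·!1 = 10·0 = 0
  i=10: C(10,10)·!0 = 1·1 = 1
Total = 958879.

958879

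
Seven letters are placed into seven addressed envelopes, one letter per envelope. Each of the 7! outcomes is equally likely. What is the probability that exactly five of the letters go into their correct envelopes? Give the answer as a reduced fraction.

Favorable outcomes: C(7,5)·!2 = 21·1 = 21.
Total outcomes: 7! = 5040.
Probability = 21/5040 = 1/240.

1/240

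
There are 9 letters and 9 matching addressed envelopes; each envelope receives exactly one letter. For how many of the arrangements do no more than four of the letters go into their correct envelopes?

# with exactly i fixed is C(9,i)·!(9-i); sum over i=0..4:
  i=0: C(9,0)·!9 = 1·133496 = 133496
  i=1: C(9,1)·!8 = 9·14833 = 133497
  i=2: C(9,2)·!7 = 36·1854 = 66744
  i=3: C(9,3)·!6 = 84·265 = 22260
  i=4: C(9,4)·!5 = 126·44 = 5544
Total = 361541.

361541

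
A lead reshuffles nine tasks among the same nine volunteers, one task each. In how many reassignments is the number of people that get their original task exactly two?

66744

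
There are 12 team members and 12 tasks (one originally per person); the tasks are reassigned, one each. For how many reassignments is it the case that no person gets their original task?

Use !n = (n-1)(!(n-1) + !(n-2)).
!12 = 11·(14684570 + 1334961) = 11·16019531 = 176214841

176214841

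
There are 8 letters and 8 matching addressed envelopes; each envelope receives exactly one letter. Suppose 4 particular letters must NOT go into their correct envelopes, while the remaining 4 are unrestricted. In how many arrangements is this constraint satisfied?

Inclusion-exclusion on the 4 forbidden self-matches:
Σ_{j=0}^{4} (-1)^j C(4,j)(8-j)!
= C(4,0)·8! - C(4,1)·7! + C(4,2)·6! - C(4,3)·5! + C(4,4)·4!
= 40320 - 20160 + 4320 - 480 + 24
= 24024

24024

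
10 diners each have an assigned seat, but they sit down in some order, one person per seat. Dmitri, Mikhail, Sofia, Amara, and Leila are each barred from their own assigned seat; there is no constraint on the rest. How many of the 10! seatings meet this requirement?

2170680

Let A_j be the event that the j-th constrained one is fixed. By inclusion-exclusion over the 5 events:
Σ_{j=0}^{5} (-1)^j C(5,j)(10-j)!
= C(5,0)·10! - C(5,1)·9! + C(5,2)·8! - C(5,3)·7! + C(5,4)·6! - C(5,5)·5!
= 3628800 - 1814400 + 403200 - 50400 + 3600 - 120
= 2170680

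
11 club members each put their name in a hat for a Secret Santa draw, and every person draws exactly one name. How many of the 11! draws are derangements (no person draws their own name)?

14684570

The subfactorial !11 = [11!/e] (nearest integer).
11! = 39916800, and 39916800/e ≈ 14684570.08, so !11 = 14684570.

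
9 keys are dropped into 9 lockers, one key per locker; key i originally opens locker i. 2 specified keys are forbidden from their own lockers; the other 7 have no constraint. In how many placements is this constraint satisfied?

287280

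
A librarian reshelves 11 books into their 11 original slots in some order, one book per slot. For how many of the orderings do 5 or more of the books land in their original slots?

Sum C(11,i)·!(11-i) for i = 5..11:
  i=5: C(11,5)·!6 = 462·265 = 122430
  i=6: C(11,6)·!5 = 462·44 = 20328
  i=7: C(11,7)·!4 = 330·9 = 2970
  i=8: C(11,8)·!3 = 165·2 = 330
  i=9: C(11,9)·!2 = 55·1 = 55
  i=10: C(11,10)·!1 = 11·0 = 0
  i=11: C(11,11)·!0 = 1·1 = 1
Total = 146114.

146114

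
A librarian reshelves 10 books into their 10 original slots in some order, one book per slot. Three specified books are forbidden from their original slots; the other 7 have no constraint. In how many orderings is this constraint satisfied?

2656080

Inclusion-exclusion on the 3 forbidden self-matches:
Σ_{j=0}^{3} (-1)^j C(3,j)(10-j)!
= C(3,0)·10! - C(3,1)·9! + C(3,2)·8! - C(3,3)·7!
= 3628800 - 1088640 + 120960 - 5040
= 2656080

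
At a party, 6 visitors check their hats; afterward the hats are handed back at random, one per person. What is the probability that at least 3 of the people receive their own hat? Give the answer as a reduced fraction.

Favorable outcomes: Σ_{i≥3} C(6,i)·!(6-i) = 20·2 + 15·1 + 6·0 + 1·1 = 56.
Total outcomes: 6! = 720.
Probability = 56/720 = 7/90.

7/90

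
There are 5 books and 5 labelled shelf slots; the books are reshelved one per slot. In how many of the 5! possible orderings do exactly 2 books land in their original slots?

20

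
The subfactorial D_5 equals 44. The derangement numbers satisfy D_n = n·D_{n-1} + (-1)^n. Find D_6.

265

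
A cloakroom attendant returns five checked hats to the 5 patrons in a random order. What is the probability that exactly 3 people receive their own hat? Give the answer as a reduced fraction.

1/12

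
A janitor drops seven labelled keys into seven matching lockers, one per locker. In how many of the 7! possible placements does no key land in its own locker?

1854

The number of derangements of 7 is !7 = Σ_{k=0}^{7} (-1)^k·7!/k!
= 7! - 7!/1! + 7!/2! - 7!/3! + 7!/4! - 7!/5! + 7!/6! - 7!/7!
= 5040 - 5040 + 2520 - 840 + 210 - 42 + 7 - 1
= 1854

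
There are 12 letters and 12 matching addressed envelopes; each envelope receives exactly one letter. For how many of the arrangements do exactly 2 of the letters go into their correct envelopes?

88107426

Pick the 2 fixed positions: C(12,2) = 66 ways.
The other 10 form a derangement: !10 = 1334961.
Total: 66 × 1334961 = 88107426.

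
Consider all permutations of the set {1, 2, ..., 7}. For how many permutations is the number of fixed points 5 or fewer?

Sum C(7,i)·!(7-i) for i = 0..5:
  i=0: C(7,0)·!7 = 1·1854 = 1854
  i=1: C(7,1)·!6 = 7·265 = 1855
  i=2: C(7,2)·!5 = 21·44 = 924
  i=3: C(7,3)·!4 = 35·9 = 315
  i=4: C(7,4)·!3 = 35·2 = 70
  i=5: C(7,5)·!2 = 21·1 = 21
Total = 5039.

5039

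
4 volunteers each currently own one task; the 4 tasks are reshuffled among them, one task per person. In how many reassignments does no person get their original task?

The number of derangements of 4 is !4 = Σ_{k=0}^{4} (-1)^k·4!/k!
= 4! - 4!/1! + 4!/2! - 4!/3! + 4!/4!
= 24 - 24 + 12 - 4 + 1
= 9

9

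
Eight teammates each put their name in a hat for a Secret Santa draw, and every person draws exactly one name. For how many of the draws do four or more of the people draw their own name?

771

# with exactly i fixed is C(8,i)·!(8-i); sum over i=4..8:
  i=4: C(8,4)·!4 = 70·9 = 630
  i=5: C(8,5)·!3 = 56·2 = 112
  i=6: C(8,6)·!2 = 28·1 = 28
  i=7: C(8,7)·!1 = 8·0 = 0
  i=8: C(8,8)·!0 = 1·1 = 1
Total = 771.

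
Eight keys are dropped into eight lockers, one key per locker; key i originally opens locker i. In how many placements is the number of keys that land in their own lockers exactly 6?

28

Pick the 6 fixed positions: C(8,6) = 28 ways.
The remaining 2 must be deranged: !2 = 1.
Total: 28 × 1 = 28.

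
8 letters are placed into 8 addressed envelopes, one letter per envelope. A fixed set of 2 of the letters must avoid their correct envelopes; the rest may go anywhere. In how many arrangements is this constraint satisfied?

Inclusion-exclusion on the 2 forbidden self-matches:
Σ_{j=0}^{2} (-1)^j C(2,j)(8-j)!
= C(2,0)·8! - C(2,1)·7! + C(2,2)·6!
= 40320 - 10080 + 720
= 30960

30960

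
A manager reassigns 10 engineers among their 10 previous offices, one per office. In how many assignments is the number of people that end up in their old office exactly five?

Choose which 5 of the 10 are fixed: C(10,5) = 252.
The other 5 form a derangement: !5 = 44.
Total: 252 × 44 = 11088.

11088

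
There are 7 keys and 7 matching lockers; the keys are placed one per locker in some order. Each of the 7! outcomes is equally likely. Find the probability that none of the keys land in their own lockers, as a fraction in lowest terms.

103/280

Favorable outcomes: !7 = 1854.
Total outcomes: 7! = 5040.
Probability = 1854/5040 = 103/280.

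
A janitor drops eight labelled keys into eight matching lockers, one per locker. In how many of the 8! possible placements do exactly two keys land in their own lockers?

Pick the 2 fixed positions: C(8,2) = 28 ways.
The remaining 6 must be deranged: !6 = 265.
Total: 28 × 265 = 7420.

7420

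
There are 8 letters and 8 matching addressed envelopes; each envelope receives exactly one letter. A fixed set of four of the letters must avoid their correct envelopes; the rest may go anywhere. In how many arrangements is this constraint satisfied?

Inclusion-exclusion on the 4 forbidden self-matches:
Σ_{j=0}^{4} (-1)^j C(4,j)(8-j)!
= C(4,0)·8! - C(4,1)·7! + C(4,2)·6! - C(4,3)·5! + C(4,4)·4!
= 40320 - 20160 + 4320 - 480 + 24
= 24024

24024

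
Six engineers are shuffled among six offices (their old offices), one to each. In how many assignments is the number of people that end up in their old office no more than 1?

529

Sum C(6,i)·!(6-i) for i = 0..1:
  i=0: C(6,0)·!6 = 1·265 = 265
  i=1: C(6,1)·!5 = 6·44 = 264
Total = 529.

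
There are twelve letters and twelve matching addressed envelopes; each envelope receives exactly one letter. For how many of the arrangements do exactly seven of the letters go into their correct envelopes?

Pick the 7 fixed positions: C(12,7) = 792 ways.
The other 5 form a derangement: !5 = 44.
Total: 792 × 44 = 34848.

34848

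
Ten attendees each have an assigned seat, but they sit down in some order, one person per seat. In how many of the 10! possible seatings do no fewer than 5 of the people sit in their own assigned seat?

Sum C(10,i)·!(10-i) for i = 5..10:
  i=5: C(10,5)·!5 = 252·44 = 11088
  i=6: C(10,6)·!4 = 210·9 = 1890
  i=7: C(10,7)·!3 = 120·2 = 240
  i=8: C(10,8)·!2 = 45·1 = 45
  i=9: C(10,9)·!1 = 10·0 = 0
  i=10: C(10,10)·!0 = 1·1 = 1
Total = 13264.

13264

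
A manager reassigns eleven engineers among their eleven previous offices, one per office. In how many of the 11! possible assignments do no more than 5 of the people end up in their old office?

39893116

# with exactly i fixed is C(11,i)·!(11-i); sum over i=0..5:
  i=0: C(11,0)·!11 = 1·14684570 = 14684570
  i=1: C(11,1)·!10 = 11·1334961 = 14684571
  i=2: C(11,2)·!9 = 55·133496 = 7342280
  i=3: C(11,3)·!8 = 165·14833 = 2447445
  i=4: C(11,4)·!7 = 330·1854 = 611820
  i=5: C(11,5)·!6 = 462·265 = 122430
Total = 39893116.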